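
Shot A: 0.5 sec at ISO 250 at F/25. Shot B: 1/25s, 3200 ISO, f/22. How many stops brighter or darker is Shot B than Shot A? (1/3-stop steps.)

Aperture: f/25 → f/22 — 1/3 stop opened up (brighter).
Shutter speed: 0.5 → 0.4 → 0.3 → 1/4 → 1/5 → 1/6 → 1/8 → 1/10 → 1/13 → 1/15 → 1/20 → 1/25 — 3 2/3 stops faster (darker).
ISO: 250 → 320 → 400 → 500 → 640 → 800 → 1000 → 1250 → 1600 → 2000 → 2500 → 3200 — 3 2/3 stops raised (brighter).
Net: +1/3 −3 2/3 +3 2/3 = +1/3 stops.

1/3 stop brighter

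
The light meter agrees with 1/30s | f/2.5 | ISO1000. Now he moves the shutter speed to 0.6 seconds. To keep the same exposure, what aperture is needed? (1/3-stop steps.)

f/11

Shutter speed: 1/30 → 1/25 → 1/20 → 1/15 → 1/13 → 1/10 → 1/8 → 1/6 → 1/5 → 1/4 → 0.3 → 0.4 → 0.5 → 0.6 — 4 1/3 stops slower (brighter).
Need 4 1/3 stops darker from the aperture: f/2.5 → f/2.8 → f/3.2 → f/3.5 → f/4 → f/4.5 → f/5 → f/5.6 → f/6.3 → f/7.1 → f/8 → f/9 → f/10 → f/11.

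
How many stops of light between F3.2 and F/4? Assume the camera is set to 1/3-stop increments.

2/3 stop

f/3.2 → f/3.5 → f/4 — count the steps: 2 third-stops = 2/3 stop.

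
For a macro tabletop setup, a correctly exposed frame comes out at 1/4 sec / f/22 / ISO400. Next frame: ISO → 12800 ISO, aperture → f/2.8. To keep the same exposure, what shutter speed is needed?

ISO: 400 → 800 → 1600 → 3200 → 6400 → 12800 — 5 stops higher (brighter).
Aperture: f/22 → f/16 → f/11 → f/8 → f/5.6 → f/4 → f/2.8 — 6 stops opened up (brighter).
Net change so far: 11 stops brighter. Offset with the shutter speed: 1/4 → 1/8 → 1/15 → 1/30 → 1/60 → 1/125 → 1/250 → 1/500 → 1/1000 → 1/2000 → 1/4000 → 1/8000.

1/8000s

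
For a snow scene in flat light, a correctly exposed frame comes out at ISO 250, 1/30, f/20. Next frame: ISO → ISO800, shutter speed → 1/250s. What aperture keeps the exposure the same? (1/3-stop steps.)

f/13

ISO: 250 → 320 → 400 → 500 → 640 → 800 — 1 2/3 stops higher (brighter).
Shutter speed: 1/30 → 1/40 → 1/50 → 1/60 → 1/80 → 1/100 → 1/125 → 1/160 → 1/200 → 1/250 — 3 stops faster (darker).
Net change so far: 1 1/3 stops darker. Offset with the aperture: f/20 → f/18 → f/16 → f/14 → f/13.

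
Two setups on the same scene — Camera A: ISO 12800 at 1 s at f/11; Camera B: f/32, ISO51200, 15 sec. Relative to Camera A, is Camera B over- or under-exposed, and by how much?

3 stops brighter

Aperture: f/11 → f/16 → f/22 → f/32 — 3 stops narrower (darker).
Shutter speed: 1 → 2 → 4 → 8 → 15 — 4 stops longer (brighter).
ISO: 12800 → 25600 → 51200 — 2 stops raised (brighter).
Net: −3 +4 +2 = +3 stops.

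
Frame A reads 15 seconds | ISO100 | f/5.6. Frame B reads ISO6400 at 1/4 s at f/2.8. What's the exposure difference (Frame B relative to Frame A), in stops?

Aperture: f/5.6 → f/4 → f/2.8 — 2 stops opened up (brighter).
Shutter speed: 15 → 8 → 4 → 2 → 1 → 1/2 → 1/4 — 6 stops faster (darker).
ISO: 100 → 200 → 400 → 800 → 1600 → 3200 → 6400 — 6 stops higher (brighter).
Net: +2 −6 +6 = +2 stops.

2 stops brighter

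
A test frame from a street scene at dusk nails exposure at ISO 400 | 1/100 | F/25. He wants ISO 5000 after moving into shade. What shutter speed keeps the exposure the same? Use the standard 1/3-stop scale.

1/1250s

ISO: 400 → 500 → 640 → 800 → 1000 → 1250 → 1600 → 2000 → 2500 → 3200 → 4000 → 5000 — 3 2/3 stops raised (brighter).
Need 3 2/3 stops darker from the shutter speed: 1/100 → 1/125 → 1/160 → 1/200 → 1/250 → 1/320 → 1/400 → 1/500 → 1/640 → 1/800 → 1/1000 → 1/1250.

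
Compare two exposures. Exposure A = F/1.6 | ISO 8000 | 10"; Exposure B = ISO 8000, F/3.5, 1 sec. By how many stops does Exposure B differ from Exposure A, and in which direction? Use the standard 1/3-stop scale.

5 2/3 stops darker

Aperture: f/1.6 → f/1.8 → f/2 → f/2.2 → f/2.5 → f/2.8 → f/3.2 → f/3.5 — 2 1/3 stops stopped down (darker).
Shutter speed: 10 → 8 → 6 → 5 → 4 → 3.2 → 2.5 → 2 → 1.6 → 1.3 → 1 — 3 1/3 stops shorter (darker).
ISO: unchanged.
Net: −2 1/3 −3 1/3 = −5 2/3 stops.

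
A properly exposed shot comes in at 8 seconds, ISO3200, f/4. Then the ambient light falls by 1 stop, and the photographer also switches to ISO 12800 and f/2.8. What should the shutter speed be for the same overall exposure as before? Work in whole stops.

Scene light: 1 stop darker.
ISO: 3200 → 6400 → 12800 — 2 stops raised (brighter).
Aperture: f/4 → f/2.8 — 1 stop larger aperture (brighter).
Net so far: 2 stops brighter. Shutter speed: 8 → 4 → 2.

2 s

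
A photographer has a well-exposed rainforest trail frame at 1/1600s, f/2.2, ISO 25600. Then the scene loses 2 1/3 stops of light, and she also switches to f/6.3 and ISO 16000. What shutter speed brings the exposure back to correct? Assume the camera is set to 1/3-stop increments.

Scene light: 2 1/3 stops darker.
Aperture: f/2.2 → f/2.5 → f/2.8 → f/3.2 → f/3.5 → f/4 → f/4.5 → f/5 → f/5.6 → f/6.3 — 3 stops smaller aperture (darker).
ISO: 25600 → 20000 → 16000 — 2/3 stop lower (darker).
Net so far: 6 stops darker. Shutter speed: 1/1600 → 1/1250 → 1/1000 → 1/800 → 1/640 → 1/500 → 1/400 → 1/320 → 1/250 → 1/200 → 1/160 → 1/125 → 1/100 → 1/80 → 1/60 → 1/50 → 1/40 → 1/30 → 1/25.

1/25s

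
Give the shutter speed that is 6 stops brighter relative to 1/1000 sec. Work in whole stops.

Shutter speed: 1/1000 → 1/500 → 1/250 → 1/125 → 1/60 → 1/30 → 1/15 — 6 stops slower (brighter).

1/15s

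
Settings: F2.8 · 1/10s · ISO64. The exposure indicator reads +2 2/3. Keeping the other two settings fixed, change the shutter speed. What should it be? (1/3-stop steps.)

1/60s

Overexposed by 2 2/3 stops → need 2 2/3 stops darker.
Shutter speed: 1/10 → 1/13 → 1/15 → 1/20 → 1/25 → 1/30 → 1/40 → 1/50 → 1/60.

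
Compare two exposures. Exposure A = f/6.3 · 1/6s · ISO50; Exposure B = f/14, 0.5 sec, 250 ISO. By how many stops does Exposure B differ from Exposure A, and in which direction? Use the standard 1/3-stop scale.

Aperture: f/6.3 → f/7.1 → f/8 → f/9 → f/10 → f/11 → f/13 → f/14 — 2 1/3 stops stopped down (darker).
Shutter speed: 1/6 → 1/5 → 1/4 → 0.3 → 0.4 → 0.5 — 1 2/3 stops longer (brighter).
ISO: 50 → 64 → 80 → 100 → 125 → 160 → 200 → 250 — 2 1/3 stops raised (brighter).
Net: −2 1/3 +1 2/3 +2 1/3 = +1 2/3 stops.

1 2/3 stops brighter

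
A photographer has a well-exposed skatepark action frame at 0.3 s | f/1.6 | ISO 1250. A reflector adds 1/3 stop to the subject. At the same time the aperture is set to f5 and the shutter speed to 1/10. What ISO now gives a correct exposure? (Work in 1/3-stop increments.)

Scene light: 1/3 stop brighter.
Aperture: f/1.6 → f/1.8 → f/2 → f/2.2 → f/2.5 → f/2.8 → f/3.2 → f/3.5 → f/4 → f/4.5 → f/5 — 3 1/3 stops narrower (darker).
Shutter speed: 0.3 → 1/4 → 1/5 → 1/6 → 1/8 → 1/10 — 1 2/3 stops shorter (darker).
Net so far: 4 2/3 stops darker. ISO: 1250 → 1600 → 2000 → 2500 → 3200 → 4000 → 5000 → 6400 → 8000 → 10000 → 12800 → 16000 → 20000 → 25600 → 32000.

ISO 32000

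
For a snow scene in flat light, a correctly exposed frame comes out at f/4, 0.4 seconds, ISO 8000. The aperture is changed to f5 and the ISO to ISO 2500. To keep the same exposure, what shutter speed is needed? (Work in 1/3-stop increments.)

2 s

Aperture: f/4 → f/4.5 → f/5 — 2/3 stop narrower (darker).
ISO: 8000 → 6400 → 5000 → 4000 → 3200 → 2500 — 1 2/3 stops dropped (darker).
Net change so far: 2 1/3 stops darker. Offset with the shutter speed: 0.4 → 0.5 → 0.6 → 0.8 → 1 → 1.3 → 1.6 → 2.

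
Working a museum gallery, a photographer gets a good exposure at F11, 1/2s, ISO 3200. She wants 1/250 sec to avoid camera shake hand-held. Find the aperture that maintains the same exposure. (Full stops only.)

Shutter speed: 1/2 → 1/4 → 1/8 → 1/15 → 1/30 → 1/60 → 1/125 → 1/250 — 7 stops shorter (darker).
Need 7 stops brighter from the aperture: f/11 → f/8 → f/5.6 → f/4 → f/2.8 → f/2 → f/1.4 → f/1.0.

f/1.0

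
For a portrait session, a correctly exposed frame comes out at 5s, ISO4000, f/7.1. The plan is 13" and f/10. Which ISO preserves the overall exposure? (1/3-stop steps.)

ISO 3200

Shutter speed: 5 → 6 → 8 → 10 → 13 — 1 1/3 stops slower (brighter).
Aperture: f/7.1 → f/8 → f/9 → f/10 — 1 stop narrower (darker).
Net change so far: 1/3 stop brighter. Offset with the ISO: 4000 → 3200.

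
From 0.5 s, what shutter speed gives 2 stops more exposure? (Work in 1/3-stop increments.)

2 s

Shutter speed: 0.5 → 0.6 → 0.8 → 1 → 1.3 → 1.6 → 2 — 2 stops longer (brighter).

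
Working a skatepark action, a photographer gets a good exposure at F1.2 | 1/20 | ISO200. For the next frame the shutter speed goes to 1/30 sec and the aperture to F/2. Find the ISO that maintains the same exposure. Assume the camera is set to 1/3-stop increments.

Shutter speed: 1/20 → 1/25 → 1/30 — 2/3 stop shorter (darker).
Aperture: f/1.2 → f/1.4 → f/1.6 → f/1.8 → f/2 — 1 1/3 stops stopped down (darker).
Net change so far: 2 stops darker. Offset with the ISO: 200 → 250 → 320 → 400 → 500 → 640 → 800.

ISO 800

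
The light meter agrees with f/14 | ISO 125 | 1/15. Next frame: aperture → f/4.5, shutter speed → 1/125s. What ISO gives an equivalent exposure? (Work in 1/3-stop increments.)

ISO 100

Aperture: f/14 → f/13 → f/11 → f/10 → f/9 → f/8 → f/7.1 → f/6.3 → f/5.6 → f/5 → f/4.5 — 3 1/3 stops larger aperture (brighter).
Shutter speed: 1/15 → 1/20 → 1/25 → 1/30 → 1/40 → 1/50 → 1/60 → 1/80 → 1/100 → 1/125 — 3 stops faster (darker).
Net change so far: 1/3 stop brighter. Offset with the ISO: 125 → 100.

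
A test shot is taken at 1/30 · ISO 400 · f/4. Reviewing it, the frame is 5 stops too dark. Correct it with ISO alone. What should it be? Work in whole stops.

ISO 12800

Underexposed by 5 stops → need 5 stops brighter.
ISO: 400 → 800 → 1600 → 3200 → 6400 → 12800.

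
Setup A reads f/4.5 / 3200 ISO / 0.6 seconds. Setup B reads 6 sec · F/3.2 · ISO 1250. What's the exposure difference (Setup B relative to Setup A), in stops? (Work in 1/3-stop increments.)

Aperture: f/4.5 → f/4 → f/3.5 → f/3.2 — 1 stop larger aperture (brighter).
Shutter speed: 0.6 → 0.8 → 1 → 1.3 → 1.6 → 2 → 2.5 → 3.2 → 4 → 5 → 6 — 3 1/3 stops longer (brighter).
ISO: 3200 → 2500 → 2000 → 1600 → 1250 — 1 1/3 stops dropped (darker).
Net: +1 +3 1/3 −1 1/3 = +3 stops.

3 stops brighter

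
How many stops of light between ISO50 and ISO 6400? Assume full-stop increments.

7 stops

50 → 100 → 200 → 400 → 800 → 1600 → 3200 → 6400 — count the steps: 7 stops.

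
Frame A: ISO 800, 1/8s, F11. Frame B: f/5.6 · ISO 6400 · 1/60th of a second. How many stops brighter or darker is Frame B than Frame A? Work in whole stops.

Aperture: f/11 → f/8 → f/5.6 — 2 stops larger aperture (brighter).
Shutter speed: 1/8 → 1/15 → 1/30 → 1/60 — 3 stops faster (darker).
ISO: 800 → 1600 → 3200 → 6400 — 3 stops raised (brighter).
Net: +2 −3 +3 = +2 stops.

2 stops brighter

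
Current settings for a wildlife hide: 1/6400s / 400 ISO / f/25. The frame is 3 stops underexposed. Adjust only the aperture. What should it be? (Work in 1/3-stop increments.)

f/9

Underexposed by 3 stops → need 3 stops brighter.
Aperture: f/25 → f/22 → f/20 → f/18 → f/16 → f/14 → f/13 → f/11 → f/10 → f/9.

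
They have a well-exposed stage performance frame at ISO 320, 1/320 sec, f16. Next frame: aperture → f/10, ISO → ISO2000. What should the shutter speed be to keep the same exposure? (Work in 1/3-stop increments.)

Aperture: f/16 → f/14 → f/13 → f/11 → f/10 — 1 1/3 stops opened up (brighter).
ISO: 320 → 400 → 500 → 640 → 800 → 1000 → 1250 → 1600 → 2000 — 2 2/3 stops higher (brighter).
Net change so far: 4 stops brighter. Offset with the shutter speed: 1/320 → 1/400 → 1/500 → 1/640 → 1/800 → 1/1000 → 1/1250 → 1/1600 → 1/2000 → 1/2500 → 1/3200 → 1/4000 → 1/5000.

1/5000s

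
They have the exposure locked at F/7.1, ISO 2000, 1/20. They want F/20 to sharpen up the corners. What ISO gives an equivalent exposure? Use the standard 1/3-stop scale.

ISO 16000

Aperture: f/7.1 → f/8 → f/9 → f/10 → f/11 → f/13 → f/14 → f/16 → f/18 → f/20 — 3 stops narrower (darker).
Need 3 stops brighter from the ISO: 2000 → 2500 → 3200 → 4000 → 5000 → 6400 → 8000 → 10000 → 12800 → 16000.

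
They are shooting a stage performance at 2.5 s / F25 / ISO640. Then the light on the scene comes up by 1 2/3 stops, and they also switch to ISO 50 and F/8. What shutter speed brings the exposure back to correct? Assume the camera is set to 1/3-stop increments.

1 s

Scene light: 1 2/3 stops brighter.
ISO: 640 → 500 → 400 → 320 → 250 → 200 → 160 → 125 → 100 → 80 → 64 → 50 — 3 2/3 stops dropped (darker).
Aperture: f/25 → f/22 → f/20 → f/18 → f/16 → f/14 → f/13 → f/11 → f/10 → f/9 → f/8 — 3 1/3 stops opened up (brighter).
Net so far: 1 1/3 stops brighter. Shutter speed: 2.5 → 2 → 1.6 → 1.3 → 1.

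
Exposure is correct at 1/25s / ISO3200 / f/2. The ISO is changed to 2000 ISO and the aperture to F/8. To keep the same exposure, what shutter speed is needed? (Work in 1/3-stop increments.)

ISO: 3200 → 2500 → 2000 — 2/3 stop lower (darker).
Aperture: f/2 → f/2.2 → f/2.5 → f/2.8 → f/3.2 → f/3.5 → f/4 → f/4.5 → f/5 → f/5.6 → f/6.3 → f/7.1 → f/8 — 4 stops narrower (darker).
Net change so far: 4 2/3 stops darker. Offset with the shutter speed: 1/25 → 1/20 → 1/15 → 1/13 → 1/10 → 1/8 → 1/6 → 1/5 → 1/4 → 0.3 → 0.4 → 0.5 → 0.6 → 0.8 → 1.

1 s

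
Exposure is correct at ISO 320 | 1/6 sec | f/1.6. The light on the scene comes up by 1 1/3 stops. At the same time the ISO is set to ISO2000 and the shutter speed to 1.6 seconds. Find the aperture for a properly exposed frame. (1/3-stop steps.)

f/20

Scene light: 1 1/3 stops brighter.
ISO: 320 → 400 → 500 → 640 → 800 → 1000 → 1250 → 1600 → 2000 — 2 2/3 stops higher (brighter).
Shutter speed: 1/6 → 1/5 → 1/4 → 0.3 → 0.4 → 0.5 → 0.6 → 0.8 → 1 → 1.3 → 1.6 — 3 1/3 stops longer (brighter).
Net so far: 7 1/3 stops brighter. Aperture: f/1.6 → f/1.8 → f/2 → f/2.2 → f/2.5 → f/2.8 → f/3.2 → f/3.5 → f/4 → f/4.5 → f/5 → f/5.6 → f/6.3 → f/7.1 → f/8 → f/9 → f/10 → f/11 → f/13 → f/14 → f/16 → f/18 → f/20.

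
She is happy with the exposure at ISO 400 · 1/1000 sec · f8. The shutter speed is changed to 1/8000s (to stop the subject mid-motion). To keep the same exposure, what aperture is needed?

f/2.8

Shutter speed: 1/1000 → 1/2000 → 1/4000 → 1/8000 — 3 stops shorter (darker).
Need 3 stops brighter from the aperture: f/8 → f/5.6 → f/4 → f/2.8.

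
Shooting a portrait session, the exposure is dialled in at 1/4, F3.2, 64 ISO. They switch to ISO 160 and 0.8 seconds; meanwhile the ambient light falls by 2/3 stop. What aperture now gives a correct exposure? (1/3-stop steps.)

Scene light: 2/3 stop darker.
ISO: 64 → 80 → 100 → 125 → 160 — 1 1/3 stops raised (brighter).
Shutter speed: 1/4 → 0.3 → 0.4 → 0.5 → 0.6 → 0.8 — 1 2/3 stops longer (brighter).
Net so far: 2 1/3 stops brighter. Aperture: f/3.2 → f/3.5 → f/4 → f/4.5 → f/5 → f/5.6 → f/6.3 → f/7.1.

f/7.1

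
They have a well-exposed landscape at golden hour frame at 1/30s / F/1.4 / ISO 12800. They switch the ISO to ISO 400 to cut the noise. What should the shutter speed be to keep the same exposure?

ISO: 12800 → 6400 → 3200 → 1600 → 800 → 400 — 5 stops lower (darker).
Need 5 stops brighter from the shutter speed: 1/30 → 1/15 → 1/8 → 1/4 → 1/2 → 1.

1 s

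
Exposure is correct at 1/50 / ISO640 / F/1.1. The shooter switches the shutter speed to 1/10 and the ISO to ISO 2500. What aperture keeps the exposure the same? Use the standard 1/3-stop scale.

Shutter speed: 1/50 → 1/40 → 1/30 → 1/25 → 1/20 → 1/15 → 1/13 → 1/10 — 2 1/3 stops slower (brighter).
ISO: 640 → 800 → 1000 → 1250 → 1600 → 2000 → 2500 — 2 stops raised (brighter).
Net change so far: 4 1/3 stops brighter. Offset with the aperture: f/1.1 → f/1.2 → f/1.4 → f/1.6 → f/1.8 → f/2 → f/2.2 → f/2.5 → f/2.8 → f/3.2 → f/3.5 → f/4 → f/4.5 → f/5.

f/5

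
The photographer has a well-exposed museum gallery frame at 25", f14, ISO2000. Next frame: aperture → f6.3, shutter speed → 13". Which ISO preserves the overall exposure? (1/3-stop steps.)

Aperture: f/14 → f/13 → f/11 → f/10 → f/9 → f/8 → f/7.1 → f/6.3 — 2 1/3 stops opened up (brighter).
Shutter speed: 25 → 20 → 15 → 13 — 1 stop faster (darker).
Net change so far: 1 1/3 stops brighter. Offset with the ISO: 2000 → 1600 → 1250 → 1000 → 800.

ISO 800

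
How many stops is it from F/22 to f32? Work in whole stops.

1 stop

f/22 → f/32 — count the steps: 1 stop.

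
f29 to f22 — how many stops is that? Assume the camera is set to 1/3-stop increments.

f/29 → f/25 → f/22 — count the steps: 2 third-stops = 2/3 stop.

2/3 stop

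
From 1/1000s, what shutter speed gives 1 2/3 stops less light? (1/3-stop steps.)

1/3200s

Shutter speed: 1/1000 → 1/1250 → 1/1600 → 1/2000 → 1/2500 → 1/3200 — 1 2/3 stops shorter (darker).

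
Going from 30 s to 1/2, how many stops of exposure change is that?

30 → 15 → 8 → 4 → 2 → 1 → 1/2 — count the steps: 6 stops.

6 stops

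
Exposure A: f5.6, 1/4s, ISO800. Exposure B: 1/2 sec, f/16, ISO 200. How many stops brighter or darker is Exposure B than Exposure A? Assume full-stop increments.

4 stops darker

Aperture: f/5.6 → f/8 → f/11 → f/16 — 3 stops narrower (darker).
Shutter speed: 1/4 → 1/2 — 1 stop slower (brighter).
ISO: 800 → 400 → 200 — 2 stops lower (darker).
Net: −3 +1 −2 = −4 stops.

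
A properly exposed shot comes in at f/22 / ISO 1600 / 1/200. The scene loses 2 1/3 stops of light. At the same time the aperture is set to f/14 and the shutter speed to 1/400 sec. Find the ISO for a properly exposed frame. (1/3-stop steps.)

ISO 6400

Scene light: 2 1/3 stops darker.
Aperture: f/22 → f/20 → f/18 → f/16 → f/14 — 1 1/3 stops wider (brighter).
Shutter speed: 1/200 → 1/250 → 1/320 → 1/400 — 1 stop faster (darker).
Net so far: 2 stops darker. ISO: 1600 → 2000 → 2500 → 3200 → 4000 → 5000 → 6400.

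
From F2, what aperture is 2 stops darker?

Aperture: f/2 → f/2.8 → f/4 — 2 stops narrower (darker).

f/4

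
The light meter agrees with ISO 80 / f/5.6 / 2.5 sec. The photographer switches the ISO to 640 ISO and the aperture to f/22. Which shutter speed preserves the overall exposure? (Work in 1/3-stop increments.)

ISO: 80 → 100 → 125 → 160 → 200 → 250 → 320 → 400 → 500 → 640 — 3 stops higher (brighter).
Aperture: f/5.6 → f/6.3 → f/7.1 → f/8 → f/9 → f/10 → f/11 → f/13 → f/14 → f/16 → f/18 → f/20 → f/22 — 4 stops smaller aperture (darker).
Net change so far: 1 stop darker. Offset with the shutter speed: 2.5 → 3.2 → 4 → 5.

5 s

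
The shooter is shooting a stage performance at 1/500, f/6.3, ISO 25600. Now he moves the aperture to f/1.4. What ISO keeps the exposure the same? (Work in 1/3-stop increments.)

Aperture: f/6.3 → f/5.6 → f/5 → f/4.5 → f/4 → f/3.5 → f/3.2 → f/2.8 → f/2.5 → f/2.2 → f/2 → f/1.8 → f/1.6 → f/1.4 — 4 1/3 stops larger aperture (brighter).
Need 4 1/3 stops darker from the ISO: 25600 → 20000 → 16000 → 12800 → 10000 → 8000 → 6400 → 5000 → 4000 → 3200 → 2500 → 2000 → 1600 → 1250.

ISO 1250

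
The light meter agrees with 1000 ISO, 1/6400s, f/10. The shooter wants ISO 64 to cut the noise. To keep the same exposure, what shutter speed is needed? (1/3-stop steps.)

ISO: 1000 → 800 → 640 → 500 → 400 → 320 → 250 → 200 → 160 → 125 → 100 → 80 → 64 — 4 stops lower (darker).
Need 4 stops brighter from the shutter speed: 1/6400 → 1/5000 → 1/4000 → 1/3200 → 1/2500 → 1/2000 → 1/1600 → 1/1250 → 1/1000 → 1/800 → 1/640 → 1/500 → 1/400.

1/400s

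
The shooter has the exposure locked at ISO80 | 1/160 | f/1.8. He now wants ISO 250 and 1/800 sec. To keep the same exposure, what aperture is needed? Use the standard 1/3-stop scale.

f/1.4

ISO: 80 → 100 → 125 → 160 → 200 → 250 — 1 2/3 stops higher (brighter).
Shutter speed: 1/160 → 1/200 → 1/250 → 1/320 → 1/400 → 1/500 → 1/640 → 1/800 — 2 1/3 stops faster (darker).
Net change so far: 2/3 stop darker. Offset with the aperture: f/1.8 → f/1.6 → f/1.4.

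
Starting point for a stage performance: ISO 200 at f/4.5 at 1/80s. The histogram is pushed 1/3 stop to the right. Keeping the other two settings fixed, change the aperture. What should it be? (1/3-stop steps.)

f/5

Overexposed by 1/3 stop → need 1/3 stop darker.
Aperture: f/4.5 → f/5.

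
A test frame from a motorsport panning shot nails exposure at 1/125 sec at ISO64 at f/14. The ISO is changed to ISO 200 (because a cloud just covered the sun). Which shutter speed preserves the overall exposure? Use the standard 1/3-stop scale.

ISO: 64 → 80 → 100 → 125 → 160 → 200 — 1 2/3 stops raised (brighter).
Need 1 2/3 stops darker from the shutter speed: 1/125 → 1/160 → 1/200 → 1/250 → 1/320 → 1/400.

1/400s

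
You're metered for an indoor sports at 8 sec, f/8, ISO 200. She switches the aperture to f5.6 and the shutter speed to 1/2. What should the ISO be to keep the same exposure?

Aperture: f/8 → f/5.6 — 1 stop opened up (brighter).
Shutter speed: 8 → 4 → 2 → 1 → 1/2 — 4 stops faster (darker).
Net change so far: 3 stops darker. Offset with the ISO: 200 → 400 → 800 → 1600.

ISO 1600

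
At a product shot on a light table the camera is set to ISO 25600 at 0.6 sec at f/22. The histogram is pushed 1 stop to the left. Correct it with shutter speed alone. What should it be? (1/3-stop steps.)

Underexposed by 1 stop → need 1 stop brighter.
Shutter speed: 0.6 → 0.8 → 1 → 1.3.

1.3 s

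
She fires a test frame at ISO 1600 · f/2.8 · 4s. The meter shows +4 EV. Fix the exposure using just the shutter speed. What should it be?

Overexposed by 4 stops → need 4 stops darker.
Shutter speed: 4 → 2 → 1 → 1/2 → 1/4.

1/4s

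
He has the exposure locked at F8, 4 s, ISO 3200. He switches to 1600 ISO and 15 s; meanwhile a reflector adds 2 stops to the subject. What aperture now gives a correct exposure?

f/22

Scene light: 2 stops brighter.
ISO: 3200 → 1600 — 1 stop lower (darker).
Shutter speed: 4 → 8 → 15 — 2 stops longer (brighter).
Net so far: 3 stops brighter. Aperture: f/8 → f/11 → f/16 → f/22.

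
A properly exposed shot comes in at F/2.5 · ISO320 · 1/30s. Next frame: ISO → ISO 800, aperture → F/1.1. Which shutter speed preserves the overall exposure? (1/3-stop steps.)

1/400s

ISO: 320 → 400 → 500 → 640 → 800 — 1 1/3 stops higher (brighter).
Aperture: f/2.5 → f/2.2 → f/2 → f/1.8 → f/1.6 → f/1.4 → f/1.2 → f/1.1 — 2 1/3 stops opened up (brighter).
Net change so far: 3 2/3 stops brighter. Offset with the shutter speed: 1/30 → 1/40 → 1/50 → 1/60 → 1/80 → 1/100 → 1/125 → 1/160 → 1/200 → 1/250 → 1/320 → 1/400.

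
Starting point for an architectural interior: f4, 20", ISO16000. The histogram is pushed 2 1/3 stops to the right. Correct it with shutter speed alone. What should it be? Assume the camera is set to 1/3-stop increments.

Overexposed by 2 1/3 stops → need 2 1/3 stops darker.
Shutter speed: 20 → 15 → 13 → 10 → 8 → 6 → 5 → 4.

4 s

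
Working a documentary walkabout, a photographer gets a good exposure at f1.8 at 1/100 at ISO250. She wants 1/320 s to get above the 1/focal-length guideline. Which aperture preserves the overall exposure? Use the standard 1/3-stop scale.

f/1.0

Shutter speed: 1/100 → 1/125 → 1/160 → 1/200 → 1/250 → 1/320 — 1 2/3 stops shorter (darker).
Need 1 2/3 stops brighter from the aperture: f/1.8 → f/1.6 → f/1.4 → f/1.2 → f/1.1 → f/1.0.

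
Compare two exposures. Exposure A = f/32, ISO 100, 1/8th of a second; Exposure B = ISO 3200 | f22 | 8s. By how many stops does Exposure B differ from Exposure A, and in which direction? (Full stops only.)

12 stops brighter

Aperture: f/32 → f/22 — 1 stop opened up (brighter).
Shutter speed: 1/8 → 1/4 → 1/2 → 1 → 2 → 4 → 8 — 6 stops longer (brighter).
ISO: 100 → 200 → 400 → 800 → 1600 → 3200 — 5 stops raised (brighter).
Net: +1 +6 +5 = +12 stops.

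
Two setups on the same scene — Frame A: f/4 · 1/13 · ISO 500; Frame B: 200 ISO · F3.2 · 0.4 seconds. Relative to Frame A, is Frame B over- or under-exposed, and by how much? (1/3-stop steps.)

1 2/3 stops brighter

Aperture: f/4 → f/3.5 → f/3.2 — 2/3 stop opened up (brighter).
Shutter speed: 1/13 → 1/10 → 1/8 → 1/6 → 1/5 → 1/4 → 0.3 → 0.4 — 2 1/3 stops slower (brighter).
ISO: 500 → 400 → 320 → 250 → 200 — 1 1/3 stops lower (darker).
Net: +2/3 +2 1/3 −1 1/3 = +1 2/3 stops.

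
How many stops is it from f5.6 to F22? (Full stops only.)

4 stops

f/5.6 → f/8 → f/11 → f/16 → f/22 — count the steps: 4 stops.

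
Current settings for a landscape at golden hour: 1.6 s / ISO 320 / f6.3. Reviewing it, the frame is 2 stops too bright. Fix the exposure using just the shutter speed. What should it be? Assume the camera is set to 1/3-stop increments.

0.4 s

Overexposed by 2 stops → need 2 stops darker.
Shutter speed: 1.6 → 1.3 → 1 → 0.8 → 0.6 → 0.5 → 0.4.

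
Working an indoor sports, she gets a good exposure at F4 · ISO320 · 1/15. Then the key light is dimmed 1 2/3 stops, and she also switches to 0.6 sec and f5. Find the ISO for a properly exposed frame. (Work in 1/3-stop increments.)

ISO 160

Scene light: 1 2/3 stops darker.
Shutter speed: 1/15 → 1/13 → 1/10 → 1/8 → 1/6 → 1/5 → 1/4 → 0.3 → 0.4 → 0.5 → 0.6 — 3 1/3 stops longer (brighter).
Aperture: f/4 → f/4.5 → f/5 — 2/3 stop smaller aperture (darker).
Net so far: 1 stop brighter. ISO: 320 → 250 → 200 → 160.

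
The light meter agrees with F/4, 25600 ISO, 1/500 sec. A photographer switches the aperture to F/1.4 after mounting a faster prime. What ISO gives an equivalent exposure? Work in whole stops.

ISO 3200

Aperture: f/4 → f/2.8 → f/2 → f/1.4 — 3 stops wider (brighter).
Need 3 stops darker from the ISO: 25600 → 12800 → 6400 → 3200.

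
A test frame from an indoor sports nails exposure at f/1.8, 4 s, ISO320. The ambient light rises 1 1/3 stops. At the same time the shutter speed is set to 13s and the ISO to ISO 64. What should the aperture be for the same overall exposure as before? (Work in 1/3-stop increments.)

Scene light: 1 1/3 stops brighter.
Shutter speed: 4 → 5 → 6 → 8 → 10 → 13 — 1 2/3 stops longer (brighter).
ISO: 320 → 250 → 200 → 160 → 125 → 100 → 80 → 64 — 2 1/3 stops dropped (darker).
Net so far: 2/3 stop brighter. Aperture: f/1.8 → f/2 → f/2.2.

f/2.2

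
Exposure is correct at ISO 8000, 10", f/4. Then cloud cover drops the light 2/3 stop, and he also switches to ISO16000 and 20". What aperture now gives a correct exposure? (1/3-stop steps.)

f/6.3

Scene light: 2/3 stop darker.
ISO: 8000 → 10000 → 12800 → 16000 — 1 stop raised (brighter).
Shutter speed: 10 → 13 → 15 → 20 — 1 stop slower (brighter).
Net so far: 1 1/3 stops brighter. Aperture: f/4 → f/4.5 → f/5 → f/5.6 → f/6.3.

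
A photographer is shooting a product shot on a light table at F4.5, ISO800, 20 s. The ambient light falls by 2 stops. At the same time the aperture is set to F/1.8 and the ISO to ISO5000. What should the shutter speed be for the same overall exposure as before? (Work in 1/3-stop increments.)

Scene light: 2 stops darker.
Aperture: f/4.5 → f/4 → f/3.5 → f/3.2 → f/2.8 → f/2.5 → f/2.2 → f/2 → f/1.8 — 2 2/3 stops larger aperture (brighter).
ISO: 800 → 1000 → 1250 → 1600 → 2000 → 2500 → 3200 → 4000 → 5000 — 2 2/3 stops higher (brighter).
Net so far: 3 1/3 stops brighter. Shutter speed: 20 → 15 → 13 → 10 → 8 → 6 → 5 → 4 → 3.2 → 2.5 → 2.

2 s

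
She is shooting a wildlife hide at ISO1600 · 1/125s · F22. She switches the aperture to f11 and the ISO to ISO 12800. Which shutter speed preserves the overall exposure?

1/4000s

Aperture: f/22 → f/16 → f/11 — 2 stops opened up (brighter).
ISO: 1600 → 3200 → 6400 → 12800 — 3 stops higher (brighter).
Net change so far: 5 stops brighter. Offset with the shutter speed: 1/125 → 1/250 → 1/500 → 1/1000 → 1/2000 → 1/4000.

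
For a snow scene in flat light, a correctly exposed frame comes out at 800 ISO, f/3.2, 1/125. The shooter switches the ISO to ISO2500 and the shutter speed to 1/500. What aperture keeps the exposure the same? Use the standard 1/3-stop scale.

ISO: 800 → 1000 → 1250 → 1600 → 2000 → 2500 — 1 2/3 stops raised (brighter).
Shutter speed: 1/125 → 1/160 → 1/200 → 1/250 → 1/320 → 1/400 → 1/500 — 2 stops faster (darker).
Net change so far: 1/3 stop darker. Offset with the aperture: f/3.2 → f/2.8.

f/2.8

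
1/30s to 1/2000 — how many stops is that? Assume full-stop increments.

6 stops

1/30 → 1/60 → 1/125 → 1/250 → 1/500 → 1/1000 → 1/2000 — count the steps: 6 stops.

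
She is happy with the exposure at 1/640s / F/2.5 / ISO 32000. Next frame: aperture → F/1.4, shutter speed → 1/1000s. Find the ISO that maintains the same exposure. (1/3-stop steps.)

ISO 16000

Aperture: f/2.5 → f/2.2 → f/2 → f/1.8 → f/1.6 → f/1.4 — 1 2/3 stops larger aperture (brighter).
Shutter speed: 1/640 → 1/800 → 1/1000 — 2/3 stop faster (darker).
Net change so far: 1 stop brighter. Offset with the ISO: 32000 → 25600 → 20000 → 16000.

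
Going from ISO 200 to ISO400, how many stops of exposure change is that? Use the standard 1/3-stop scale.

1 stop

200 → 250 → 320 → 400 — count the steps: 3 third-stops = 1 stop.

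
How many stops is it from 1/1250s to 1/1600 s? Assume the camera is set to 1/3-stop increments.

1/3 stop

1/1250 → 1/1600 — count the steps: 1 third-stops = 1/3 stop.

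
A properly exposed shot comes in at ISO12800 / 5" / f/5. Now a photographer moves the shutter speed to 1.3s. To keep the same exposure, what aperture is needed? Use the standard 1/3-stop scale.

f/2.5

Shutter speed: 5 → 4 → 3.2 → 2.5 → 2 → 1.6 → 1.3 — 2 stops faster (darker).
Need 2 stops brighter from the aperture: f/5 → f/4.5 → f/4 → f/3.5 → f/3.2 → f/2.8 → f/2.5.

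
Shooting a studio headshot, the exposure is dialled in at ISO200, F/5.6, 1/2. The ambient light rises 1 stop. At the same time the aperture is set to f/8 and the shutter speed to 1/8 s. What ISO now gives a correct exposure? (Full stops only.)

Scene light: 1 stop brighter.
Aperture: f/5.6 → f/8 — 1 stop stopped down (darker).
Shutter speed: 1/2 → 1/4 → 1/8 — 2 stops shorter (darker).
Net so far: 2 stops darker. ISO: 200 → 400 → 800.

ISO 800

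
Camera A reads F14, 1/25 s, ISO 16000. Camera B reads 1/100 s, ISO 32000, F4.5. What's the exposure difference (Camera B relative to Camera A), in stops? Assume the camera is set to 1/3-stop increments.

2 1/3 stops brighter

Aperture: f/14 → f/13 → f/11 → f/10 → f/9 → f/8 → f/7.1 → f/6.3 → f/5.6 → f/5 → f/4.5 — 3 1/3 stops larger aperture (brighter).
Shutter speed: 1/25 → 1/30 → 1/40 → 1/50 → 1/60 → 1/80 → 1/100 — 2 stops shorter (darker).
ISO: 16000 → 20000 → 25600 → 32000 — 1 stop raised (brighter).
Net: +3 1/3 −2 +1 = +2 1/3 stops.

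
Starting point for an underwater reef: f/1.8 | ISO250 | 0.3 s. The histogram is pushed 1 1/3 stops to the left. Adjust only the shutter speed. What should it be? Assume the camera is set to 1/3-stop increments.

0.8 s

Underexposed by 1 1/3 stops → need 1 1/3 stops brighter.
Shutter speed: 0.3 → 0.4 → 0.5 → 0.6 → 0.8.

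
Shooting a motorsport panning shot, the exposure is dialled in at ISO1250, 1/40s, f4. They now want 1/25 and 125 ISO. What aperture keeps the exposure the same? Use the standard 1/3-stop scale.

f/1.6

Shutter speed: 1/40 → 1/30 → 1/25 — 2/3 stop longer (brighter).
ISO: 1250 → 1000 → 800 → 640 → 500 → 400 → 320 → 250 → 200 → 160 → 125 — 3 1/3 stops lower (darker).
Net change so far: 2 2/3 stops darker. Offset with the aperture: f/4 → f/3.5 → f/3.2 → f/2.8 → f/2.5 → f/2.2 → f/2 → f/1.8 → f/1.6.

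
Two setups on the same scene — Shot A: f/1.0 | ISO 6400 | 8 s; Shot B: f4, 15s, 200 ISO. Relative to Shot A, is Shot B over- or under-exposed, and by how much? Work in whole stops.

Aperture: f/1.0 → f/1.4 → f/2 → f/2.8 → f/4 — 4 stops narrower (darker).
Shutter speed: 8 → 15 — 1 stop slower (brighter).
ISO: 6400 → 3200 → 1600 → 800 → 400 → 200 — 5 stops dropped (darker).
Net: −4 +1 −5 = −8 stops.

8 stops darker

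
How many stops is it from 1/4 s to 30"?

1/4 → 1/2 → 1 → 2 → 4 → 8 → 15 → 30 — count the steps: 7 stops.

7 stops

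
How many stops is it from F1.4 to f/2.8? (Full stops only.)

2 stops

f/1.4 → f/2 → f/2.8 — count the steps: 2 stops.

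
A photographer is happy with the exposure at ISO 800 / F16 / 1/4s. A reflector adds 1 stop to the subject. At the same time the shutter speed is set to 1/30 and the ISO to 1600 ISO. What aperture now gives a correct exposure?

f/11

Scene light: 1 stop brighter.
Shutter speed: 1/4 → 1/8 → 1/15 → 1/30 — 3 stops faster (darker).
ISO: 800 → 1600 — 1 stop higher (brighter).
Net so far: 1 stop darker. Aperture: f/16 → f/11.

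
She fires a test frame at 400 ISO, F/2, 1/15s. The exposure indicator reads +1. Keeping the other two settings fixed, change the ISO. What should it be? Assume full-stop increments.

ISO 200

Overexposed by 1 stop → need 1 stop darker.
ISO: 400 → 200.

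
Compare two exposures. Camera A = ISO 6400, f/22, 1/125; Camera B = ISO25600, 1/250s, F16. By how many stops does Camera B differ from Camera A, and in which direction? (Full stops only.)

Aperture: f/22 → f/16 — 1 stop larger aperture (brighter).
Shutter speed: 1/125 → 1/250 — 1 stop faster (darker).
ISO: 6400 → 12800 → 25600 — 2 stops raised (brighter).
Net: +1 −1 +2 = +2 stops.

2 stops brighter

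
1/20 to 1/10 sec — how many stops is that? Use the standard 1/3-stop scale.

1/20 → 1/15 → 1/13 → 1/10 — count the steps: 3 third-stops = 1 stop.

1 stop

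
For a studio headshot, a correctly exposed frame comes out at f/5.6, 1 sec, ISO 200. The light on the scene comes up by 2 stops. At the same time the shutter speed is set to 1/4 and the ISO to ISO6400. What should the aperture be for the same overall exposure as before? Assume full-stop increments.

f/32

Scene light: 2 stops brighter.
Shutter speed: 1 → 1/2 → 1/4 — 2 stops faster (darker).
ISO: 200 → 400 → 800 → 1600 → 3200 → 6400 — 5 stops raised (brighter).
Net so far: 5 stops brighter. Aperture: f/5.6 → f/8 → f/11 → f/16 → f/22 → f/32.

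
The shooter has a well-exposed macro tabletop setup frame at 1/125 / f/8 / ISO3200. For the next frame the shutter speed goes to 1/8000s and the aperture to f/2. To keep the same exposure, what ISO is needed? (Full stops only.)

ISO 12800

Shutter speed: 1/125 → 1/250 → 1/500 → 1/1000 → 1/2000 → 1/4000 → 1/8000 — 6 stops shorter (darker).
Aperture: f/8 → f/5.6 → f/4 → f/2.8 → f/2 — 4 stops larger aperture (brighter).
Net change so far: 2 stops darker. Offset with the ISO: 3200 → 6400 → 12800.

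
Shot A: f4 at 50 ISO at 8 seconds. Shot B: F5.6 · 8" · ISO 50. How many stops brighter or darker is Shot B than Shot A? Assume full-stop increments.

1 stop darker

Aperture: f/4 → f/5.6 — 1 stop smaller aperture (darker).
Shutter speed: unchanged.
ISO: unchanged.
Net: −1 = −1 stop.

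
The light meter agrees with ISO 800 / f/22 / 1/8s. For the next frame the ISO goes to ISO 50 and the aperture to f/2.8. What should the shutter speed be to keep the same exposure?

1/30s

ISO: 800 → 400 → 200 → 100 → 50 — 4 stops dropped (darker).
Aperture: f/22 → f/16 → f/11 → f/8 → f/5.6 → f/4 → f/2.8 — 6 stops opened up (brighter).
Net change so far: 2 stops brighter. Offset with the shutter speed: 1/8 → 1/15 → 1/30.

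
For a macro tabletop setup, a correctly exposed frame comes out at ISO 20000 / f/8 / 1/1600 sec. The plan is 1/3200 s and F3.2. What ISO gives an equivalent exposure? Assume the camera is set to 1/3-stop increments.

Shutter speed: 1/1600 → 1/2000 → 1/2500 → 1/3200 — 1 stop shorter (darker).
Aperture: f/8 → f/7.1 → f/6.3 → f/5.6 → f/5 → f/4.5 → f/4 → f/3.5 → f/3.2 — 2 2/3 stops opened up (brighter).
Net change so far: 1 2/3 stops brighter. Offset with the ISO: 20000 → 16000 → 12800 → 10000 → 8000 → 6400.

ISO 6400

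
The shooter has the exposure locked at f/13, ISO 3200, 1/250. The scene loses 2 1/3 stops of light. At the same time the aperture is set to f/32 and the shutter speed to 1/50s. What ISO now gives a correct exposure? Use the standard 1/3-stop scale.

ISO 20000

Scene light: 2 1/3 stops darker.
Aperture: f/13 → f/14 → f/16 → f/18 → f/20 → f/22 → f/25 → f/29 → f/32 — 2 2/3 stops narrower (darker).
Shutter speed: 1/250 → 1/200 → 1/160 → 1/125 → 1/100 → 1/80 → 1/60 → 1/50 — 2 1/3 stops slower (brighter).
Net so far: 2 2/3 stops darker. ISO: 3200 → 4000 → 5000 → 6400 → 8000 → 10000 → 12800 → 16000 → 20000.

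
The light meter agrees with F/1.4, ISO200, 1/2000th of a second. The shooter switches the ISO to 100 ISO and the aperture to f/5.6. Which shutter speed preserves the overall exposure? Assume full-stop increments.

ISO: 200 → 100 — 1 stop dropped (darker).
Aperture: f/1.4 → f/2 → f/2.8 → f/4 → f/5.6 — 4 stops smaller aperture (darker).
Net change so far: 5 stops darker. Offset with the shutter speed: 1/2000 → 1/1000 → 1/500 → 1/250 → 1/125 → 1/60.

1/60s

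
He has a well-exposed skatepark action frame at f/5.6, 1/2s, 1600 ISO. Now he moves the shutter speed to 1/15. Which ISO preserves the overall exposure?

ISO 12800

Shutter speed: 1/2 → 1/4 → 1/8 → 1/15 — 3 stops faster (darker).
Need 3 stops brighter from the ISO: 1600 → 3200 → 6400 → 12800.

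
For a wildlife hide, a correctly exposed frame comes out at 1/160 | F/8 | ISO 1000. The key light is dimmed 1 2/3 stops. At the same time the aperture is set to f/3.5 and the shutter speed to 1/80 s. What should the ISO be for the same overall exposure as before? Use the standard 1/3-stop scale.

Scene light: 1 2/3 stops darker.
Aperture: f/8 → f/7.1 → f/6.3 → f/5.6 → f/5 → f/4.5 → f/4 → f/3.5 — 2 1/3 stops larger aperture (brighter).
Shutter speed: 1/160 → 1/125 → 1/100 → 1/80 — 1 stop slower (brighter).
Net so far: 1 2/3 stops brighter. ISO: 1000 → 800 → 640 → 500 → 400 → 320.

ISO 320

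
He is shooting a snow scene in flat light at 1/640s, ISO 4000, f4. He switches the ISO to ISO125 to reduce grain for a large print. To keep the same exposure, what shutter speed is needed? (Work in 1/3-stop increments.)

ISO: 4000 → 3200 → 2500 → 2000 → 1600 → 1250 → 1000 → 800 → 640 → 500 → 400 → 320 → 250 → 200 → 160 → 125 — 5 stops dropped (darker).
Need 5 stops brighter from the shutter speed: 1/640 → 1/500 → 1/400 → 1/320 → 1/250 → 1/200 → 1/160 → 1/125 → 1/100 → 1/80 → 1/60 → 1/50 → 1/40 → 1/30 → 1/25 → 1/20.

1/20s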